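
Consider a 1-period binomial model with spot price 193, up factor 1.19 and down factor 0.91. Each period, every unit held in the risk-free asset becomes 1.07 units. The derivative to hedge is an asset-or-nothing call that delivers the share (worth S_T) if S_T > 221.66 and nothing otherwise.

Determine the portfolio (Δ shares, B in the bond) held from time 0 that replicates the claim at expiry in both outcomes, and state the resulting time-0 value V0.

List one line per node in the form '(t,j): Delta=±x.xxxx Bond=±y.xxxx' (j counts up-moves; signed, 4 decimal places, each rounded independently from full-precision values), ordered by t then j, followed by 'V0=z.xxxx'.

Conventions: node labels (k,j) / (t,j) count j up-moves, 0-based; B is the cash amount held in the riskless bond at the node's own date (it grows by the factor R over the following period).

(0,0): Delta=4.2500 Bond=-697.5958
V0=122.6542

The replicating-portfolio and risk-neutral prices coincide; use p* = (1.07−0.91)/(1.19−0.91) = 0.5714 for the latter.
Terminal payoffs: V(1,0)=0.0000, V(1,1)=229.6700
(0,0): S=193.0000. Δ = (V_up−V_dn)/(S_up−S_dn) = (229.6700−0.0000)/(229.6700−175.6300) = 4.2500. V = [p*·229.6700 + (1−p*)·0.0000]/1.07 = 122.6542. B = V − Δ·S = -697.5958.
Verification: the root portfolio costs Δ(0,0)·S0 + B(0,0) = 122.6542, matching V0.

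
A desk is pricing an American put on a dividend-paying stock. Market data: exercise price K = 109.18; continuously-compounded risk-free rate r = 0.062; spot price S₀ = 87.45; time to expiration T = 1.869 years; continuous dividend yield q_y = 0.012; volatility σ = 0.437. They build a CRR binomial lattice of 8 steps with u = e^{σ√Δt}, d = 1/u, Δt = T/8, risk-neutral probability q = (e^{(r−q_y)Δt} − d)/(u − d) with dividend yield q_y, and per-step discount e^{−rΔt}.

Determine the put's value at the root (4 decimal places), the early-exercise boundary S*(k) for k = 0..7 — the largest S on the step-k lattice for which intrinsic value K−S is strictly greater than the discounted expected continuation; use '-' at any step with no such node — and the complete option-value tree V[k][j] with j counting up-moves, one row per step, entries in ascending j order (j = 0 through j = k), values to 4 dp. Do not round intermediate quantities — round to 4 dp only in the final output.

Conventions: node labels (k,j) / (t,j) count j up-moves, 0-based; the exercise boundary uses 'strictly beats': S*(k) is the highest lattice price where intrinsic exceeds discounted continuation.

price = 30.7377
boundary = - - 57.3184 46.4046 57.3184 46.4046 57.3184 70.7990
tree:
30.7377
40.5170 20.8731
51.8616 29.2226 12.2858
62.7754 39.6331 18.6137 5.6691
71.6111 51.8616 27.3347 9.5463 1.5579
78.7645 62.7754 38.5984 15.7247 3.0107 0.0000
84.5558 71.6111 51.8616 25.1246 5.8184 0.0000 0.0000
89.2444 78.7645 62.7754 38.3810 11.2442 0.0000 0.0000 0.0000
93.0403 84.5558 71.6111 51.8616 21.7300 0.0000 0.0000 0.0000 0.0000

params: Δt=0.23362 u=1.23519 d=0.80959 q=0.47500 e^(-rΔt)=0.98562
t_8 payoffs: 93.0403 84.5558 71.6111 51.8616 21.7300 0.0000 0.0000 0.0000 0.0000
t_7: node(7,0) S=19.9356 payoff=89.2444 vs cont=87.7302 → 89.2444 [stop]  node(7,1) S=30.4155 payoff=78.7645 vs cont=77.2796 → 78.7645 [stop]  node(7,2) S=46.4046 payoff=62.7754 vs cont=61.3353 → 62.7754 [stop]  node(7,3) S=70.7990 payoff=38.3810 vs cont=37.0092 → 38.3810 [stop]  node(7,4) S=108.0172 payoff=1.1628 vs cont=11.2442 → 11.2442 [wait]  node(7,5) S=164.8006 payoff=0.0000 vs cont=0.0000 → 0.0000 [wait]  node(7,6) S=251.4344 payoff=0.0000 vs cont=0.0000 → 0.0000 [wait]  node(7,7) S=383.6105 payoff=0.0000 vs cont=0.0000 → 0.0000 [wait]  ⇒ S*(7)=70.7990
t_6: node(6,0) S=24.6242 payoff=84.5558 vs cont=83.0547 → 84.5558 [stop]  node(6,1) S=37.5689 payoff=71.6111 vs cont=70.1463 → 71.6111 [stop]  node(6,2) S=57.3184 payoff=51.8616 vs cont=50.4520 → 51.8616 [stop]  node(6,3) S=87.4500 payoff=21.7300 vs cont=25.1246 → 25.1246 [wait]  node(6,4) S=133.4215 payoff=0.0000 vs cont=5.8184 → 5.8184 [wait]  node(6,5) S=203.5596 payoff=0.0000 vs cont=0.0000 → 0.0000 [wait]  node(6,6) S=310.5686 payoff=0.0000 vs cont=0.0000 → 0.0000 [wait]  ⇒ S*(6)=57.3184
t_5: node(5,0) S=30.4155 payoff=78.7645 vs cont=77.2796 → 78.7645 [stop]  node(5,1) S=46.4046 payoff=62.7754 vs cont=61.3353 → 62.7754 [stop]  node(5,2) S=70.7990 payoff=38.3810 vs cont=38.5984 → 38.5984 [wait]  node(5,3) S=108.0172 payoff=1.1628 vs cont=15.7247 → 15.7247 [wait]  node(5,4) S=164.8006 payoff=0.0000 vs cont=3.0107 → 3.0107 [wait]  node(5,5) S=251.4344 payoff=0.0000 vs cont=0.0000 → 0.0000 [wait]  ⇒ S*(5)=46.4046
t_4: node(4,0) S=37.5689 payoff=71.6111 vs cont=70.1463 → 71.6111 [stop]  node(4,1) S=57.3184 payoff=51.8616 vs cont=50.5538 → 51.8616 [stop]  node(4,2) S=87.4500 payoff=21.7300 vs cont=27.3347 → 27.3347 [wait]  node(4,3) S=133.4215 payoff=0.0000 vs cont=9.5463 → 9.5463 [wait]  node(4,4) S=203.5596 payoff=0.0000 vs cont=1.5579 → 1.5579 [wait]  ⇒ S*(4)=57.3184
t_3: node(3,0) S=46.4046 payoff=62.7754 vs cont=61.3353 → 62.7754 [stop]  node(3,1) S=70.7990 payoff=38.3810 vs cont=39.6331 → 39.6331 [wait]  node(3,2) S=108.0172 payoff=1.1628 vs cont=18.6137 → 18.6137 [wait]  node(3,3) S=164.8006 payoff=0.0000 vs cont=5.6691 → 5.6691 [wait]  ⇒ S*(3)=46.4046
t_2: node(2,0) S=57.3184 payoff=51.8616 vs cont=51.0382 → 51.8616 [stop]  node(2,1) S=87.4500 payoff=21.7300 vs cont=29.2226 → 29.2226 [wait]  node(2,2) S=133.4215 payoff=0.0000 vs cont=12.2858 → 12.2858 [wait]  ⇒ S*(2)=57.3184
t_1: node(1,0) S=70.7990 payoff=38.3810 vs cont=40.5170 → 40.5170 [wait]  node(1,1) S=108.0172 payoff=1.1628 vs cont=20.8731 → 20.8731 [wait]  ⇒ S*(1)=-
t_0: node(0,0) S=87.4500 payoff=21.7300 vs cont=30.7377 → 30.7377 [wait]  ⇒ S*(0)=-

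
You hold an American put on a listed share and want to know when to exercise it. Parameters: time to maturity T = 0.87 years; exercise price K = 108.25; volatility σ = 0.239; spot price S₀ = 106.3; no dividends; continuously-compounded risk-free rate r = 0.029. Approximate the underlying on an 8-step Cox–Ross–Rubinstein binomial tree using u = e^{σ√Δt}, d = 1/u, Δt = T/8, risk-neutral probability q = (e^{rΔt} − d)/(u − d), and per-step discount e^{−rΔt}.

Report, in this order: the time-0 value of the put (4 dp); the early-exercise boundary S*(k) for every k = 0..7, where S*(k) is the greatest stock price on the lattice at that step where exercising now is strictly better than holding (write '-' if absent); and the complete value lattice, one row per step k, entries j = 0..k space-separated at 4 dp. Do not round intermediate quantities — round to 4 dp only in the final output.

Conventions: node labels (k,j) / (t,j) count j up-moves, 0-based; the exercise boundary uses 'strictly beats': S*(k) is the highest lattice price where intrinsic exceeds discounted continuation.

price = 9.3581
boundary = - - - 83.9162 77.5562 83.9162 90.7977 98.2436
tree:
9.3581
13.3091 5.4712
18.3298 8.3790 2.6017
24.3338 12.4493 4.3668 0.8554
30.6938 17.8167 7.1675 1.5972 0.1200
36.5718 24.3338 11.4205 2.9653 0.2410 0.0000
42.0043 30.6938 17.4523 5.4687 0.4838 0.0000 0.0000
47.0250 36.5718 24.3338 10.0064 0.9713 0.0000 0.0000 0.0000
51.6652 42.0043 30.6938 17.4523 1.9500 0.0000 0.0000 0.0000 0.0000

params: Δt=0.10875 u=1.08200 d=0.92421 q=0.50032 e^(-rΔt)=0.99685
t_8 payoffs: 51.6652 42.0043 30.6938 17.4523 1.9500 0.0000 0.0000 0.0000 0.0000
t_7: node(7,0) S=61.2250 payoff=47.0250 vs cont=46.6841 → 47.0250 [stop]  node(7,1) S=71.6782 payoff=36.5718 vs cont=36.2309 → 36.5718 [stop]  node(7,2) S=83.9162 payoff=24.3338 vs cont=23.9930 → 24.3338 [stop]  node(7,3) S=98.2436 payoff=10.0064 vs cont=9.6656 → 10.0064 [stop]  node(7,4) S=115.0171 payoff=0.0000 vs cont=0.9713 → 0.9713 [wait]  node(7,5) S=134.6545 payoff=0.0000 vs cont=0.0000 → 0.0000 [wait]  node(7,6) S=157.6447 payoff=0.0000 vs cont=0.0000 → 0.0000 [wait]  node(7,7) S=184.5601 payoff=0.0000 vs cont=0.0000 → 0.0000 [wait]  ⇒ S*(7)=98.2436
t_6: node(6,0) S=66.2457 payoff=42.0043 vs cont=41.6634 → 42.0043 [stop]  node(6,1) S=77.5562 payoff=30.6938 vs cont=30.3530 → 30.6938 [stop]  node(6,2) S=90.7977 payoff=17.4523 vs cont=17.1114 → 17.4523 [stop]  node(6,3) S=106.3000 payoff=1.9500 vs cont=5.4687 → 5.4687 [wait]  node(6,4) S=124.4491 payoff=0.0000 vs cont=0.4838 → 0.4838 [wait]  node(6,5) S=145.6968 payoff=0.0000 vs cont=0.0000 → 0.0000 [wait]  node(6,6) S=170.5723 payoff=0.0000 vs cont=0.0000 → 0.0000 [wait]  ⇒ S*(6)=90.7977
t_5: node(5,0) S=71.6782 payoff=36.5718 vs cont=36.2309 → 36.5718 [stop]  node(5,1) S=83.9162 payoff=24.3338 vs cont=23.9930 → 24.3338 [stop]  node(5,2) S=98.2436 payoff=10.0064 vs cont=11.4205 → 11.4205 [wait]  node(5,3) S=115.0171 payoff=0.0000 vs cont=2.9653 → 2.9653 [wait]  node(5,4) S=134.6545 payoff=0.0000 vs cont=0.2410 → 0.2410 [wait]  node(5,5) S=157.6447 payoff=0.0000 vs cont=0.0000 → 0.0000 [wait]  ⇒ S*(5)=83.9162
t_4: node(4,0) S=77.5562 payoff=30.6938 vs cont=30.3530 → 30.6938 [stop]  node(4,1) S=90.7977 payoff=17.4523 vs cont=17.8167 → 17.8167 [wait]  node(4,2) S=106.3000 payoff=1.9500 vs cont=7.1675 → 7.1675 [wait]  node(4,3) S=124.4491 payoff=0.0000 vs cont=1.5972 → 1.5972 [wait]  node(4,4) S=145.6968 payoff=0.0000 vs cont=0.1200 → 0.1200 [wait]  ⇒ S*(4)=77.5562
t_3: node(3,0) S=83.9162 payoff=24.3338 vs cont=24.1747 → 24.3338 [stop]  node(3,1) S=98.2436 payoff=10.0064 vs cont=12.4493 → 12.4493 [wait]  node(3,2) S=115.0171 payoff=0.0000 vs cont=4.3668 → 4.3668 [wait]  node(3,3) S=134.6545 payoff=0.0000 vs cont=0.8554 → 0.8554 [wait]  ⇒ S*(3)=83.9162
t_2: node(2,0) S=90.7977 payoff=17.4523 vs cont=18.3298 → 18.3298 [wait]  node(2,1) S=106.3000 payoff=1.9500 vs cont=8.3790 → 8.3790 [wait]  node(2,2) S=124.4491 payoff=0.0000 vs cont=2.6017 → 2.6017 [wait]  ⇒ S*(2)=-
t_1: node(1,0) S=98.2436 payoff=10.0064 vs cont=13.3091 → 13.3091 [wait]  node(1,1) S=115.0171 payoff=0.0000 vs cont=5.4712 → 5.4712 [wait]  ⇒ S*(1)=-
t_0: node(0,0) S=106.3000 payoff=1.9500 vs cont=9.3581 → 9.3581 [wait]  ⇒ S*(0)=-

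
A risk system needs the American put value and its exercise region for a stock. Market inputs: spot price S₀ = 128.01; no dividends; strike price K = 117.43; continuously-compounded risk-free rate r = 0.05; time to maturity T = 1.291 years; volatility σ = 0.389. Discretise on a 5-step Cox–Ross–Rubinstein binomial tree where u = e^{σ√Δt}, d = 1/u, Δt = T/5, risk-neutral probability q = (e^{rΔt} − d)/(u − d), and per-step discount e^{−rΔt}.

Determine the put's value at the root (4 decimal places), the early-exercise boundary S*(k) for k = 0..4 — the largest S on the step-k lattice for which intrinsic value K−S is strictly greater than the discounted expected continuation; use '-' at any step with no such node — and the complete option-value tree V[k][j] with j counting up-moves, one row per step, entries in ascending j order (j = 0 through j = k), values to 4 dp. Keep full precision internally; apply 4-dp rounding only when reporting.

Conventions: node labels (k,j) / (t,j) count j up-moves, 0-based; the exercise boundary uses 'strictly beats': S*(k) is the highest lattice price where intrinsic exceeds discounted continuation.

params: Δt=0.25820 u=1.21855 d=0.82065 q=0.48340 e^(-rΔt)=0.98717
t_5 payoffs: 69.7845 46.6826 12.3792 0.0000 0.0000 0.0000
t_4: node(4,0) S=58.0586 payoff=59.3714 vs cont=57.8652 → 59.3714 [stop]  node(4,1) S=86.2095 payoff=31.2205 vs cont=29.7142 → 31.2205 [stop]  node(4,2) S=128.0100 payoff=0.0000 vs cont=6.3131 → 6.3131 [wait]  node(4,3) S=190.0784 payoff=0.0000 vs cont=0.0000 → 0.0000 [wait]  node(4,4) S=282.2419 payoff=0.0000 vs cont=0.0000 → 0.0000 [wait]  ⇒ S*(4)=86.2095
t_3: node(3,0) S=70.7474 payoff=46.6826 vs cont=45.1763 → 46.6826 [stop]  node(3,1) S=105.0508 payoff=12.3792 vs cont=18.9342 → 18.9342 [wait]  node(3,2) S=155.9870 payoff=0.0000 vs cont=3.2195 → 3.2195 [wait]  node(3,3) S=231.6206 payoff=0.0000 vs cont=0.0000 → 0.0000 [wait]  ⇒ S*(3)=70.7474
t_2: node(2,0) S=86.2095 payoff=31.2205 vs cont=32.8423 → 32.8423 [wait]  node(2,1) S=128.0100 payoff=0.0000 vs cont=11.1923 → 11.1923 [wait]  node(2,2) S=190.0784 payoff=0.0000 vs cont=1.6419 → 1.6419 [wait]  ⇒ S*(2)=-
t_1: node(1,0) S=105.0508 payoff=12.3792 vs cont=22.0897 → 22.0897 [wait]  node(1,1) S=155.9870 payoff=0.0000 vs cont=6.4913 → 6.4913 [wait]  ⇒ S*(1)=-
t_0: node(0,0) S=128.0100 payoff=0.0000 vs cont=14.3628 → 14.3628 [wait]  ⇒ S*(0)=-

price = 14.3628
boundary = - - - 70.7474 86.2095
tree:
14.3628
22.0897 6.4913
32.8423 11.1923 1.6419
46.6826 18.9342 3.2195 0.0000
59.3714 31.2205 6.3131 0.0000 0.0000
69.7845 46.6826 12.3792 0.0000 0.0000 0.0000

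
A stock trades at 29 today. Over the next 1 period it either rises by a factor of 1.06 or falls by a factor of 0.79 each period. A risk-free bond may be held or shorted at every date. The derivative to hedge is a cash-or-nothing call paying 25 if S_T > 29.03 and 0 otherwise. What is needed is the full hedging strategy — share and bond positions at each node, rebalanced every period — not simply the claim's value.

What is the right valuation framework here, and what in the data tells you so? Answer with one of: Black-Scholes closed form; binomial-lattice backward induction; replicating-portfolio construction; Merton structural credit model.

framework: replicating-portfolio construction

Key observation: the deliverable is the dynamic trading strategy on the 1-step tree (spot 29, moves 1.06 and 0.79), so the valuation must go through the node-by-node replicating-portfolio solve.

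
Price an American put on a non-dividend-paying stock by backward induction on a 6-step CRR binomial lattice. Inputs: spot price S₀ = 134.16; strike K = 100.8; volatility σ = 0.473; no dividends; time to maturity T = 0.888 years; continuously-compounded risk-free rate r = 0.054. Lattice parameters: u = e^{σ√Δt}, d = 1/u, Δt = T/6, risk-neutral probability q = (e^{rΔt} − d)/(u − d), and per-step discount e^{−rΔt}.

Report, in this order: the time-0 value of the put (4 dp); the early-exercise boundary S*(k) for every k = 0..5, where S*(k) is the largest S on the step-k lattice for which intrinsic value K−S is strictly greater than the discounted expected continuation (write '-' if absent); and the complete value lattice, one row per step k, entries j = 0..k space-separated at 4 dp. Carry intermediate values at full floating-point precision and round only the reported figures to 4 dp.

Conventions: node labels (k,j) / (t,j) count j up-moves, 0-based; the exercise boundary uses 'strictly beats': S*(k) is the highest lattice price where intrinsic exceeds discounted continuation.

Δt=0.14800  u=1.19957  d=0.83363  q=0.47656  discount=0.99204
step 6 (expiry): payoffs max(K−S,0) = 55.7743 36.0090 7.5672 0.0000 0.0000 0.0000 0.0000
step 5: (k=5,j=0): S=54.0116, K−S=46.7884, hold=45.9860 ⇒ V=46.7884 exercise | (k=5,j=1): S=77.7216, K−S=23.0784, hold=22.2760 ⇒ V=23.0784 exercise | (k=5,j=2): S=111.8397, K−S=0.0000, hold=3.9294 ⇒ V=3.9294 continue | (k=5,j=3): S=160.9349, K−S=0.0000, hold=0.0000 ⇒ V=0.0000 continue | (k=5,j=4): S=231.5818, K−S=0.0000, hold=0.0000 ⇒ V=0.0000 continue | (k=5,j=5): S=333.2413, K−S=0.0000, hold=0.0000 ⇒ V=0.0000 continue  boundary S*=77.7216
step 4: (k=4,j=0): S=64.7910, K−S=36.0090, hold=35.2067 ⇒ V=36.0090 exercise | (k=4,j=1): S=93.2328, K−S=7.5672, hold=13.8417 ⇒ V=13.8417 continue | (k=4,j=2): S=134.1600, K−S=0.0000, hold=2.0405 ⇒ V=2.0405 continue | (k=4,j=3): S=193.0534, K−S=0.0000, hold=0.0000 ⇒ V=0.0000 continue | (k=4,j=4): S=277.7996, K−S=0.0000, hold=0.0000 ⇒ V=0.0000 continue  boundary S*=64.7910
step 3: (k=3,j=0): S=77.7216, K−S=23.0784, hold=25.2424 ⇒ V=25.2424 continue | (k=3,j=1): S=111.8397, K−S=0.0000, hold=8.1523 ⇒ V=8.1523 continue | (k=3,j=2): S=160.9349, K−S=0.0000, hold=1.0596 ⇒ V=1.0596 continue | (k=3,j=3): S=231.5818, K−S=0.0000, hold=0.0000 ⇒ V=0.0000 continue  boundary S*=-
step 2: (k=2,j=0): S=93.2328, K−S=7.5672, hold=16.9618 ⇒ V=16.9618 continue | (k=2,j=1): S=134.1600, K−S=0.0000, hold=4.7342 ⇒ V=4.7342 continue | (k=2,j=2): S=193.0534, K−S=0.0000, hold=0.5502 ⇒ V=0.5502 continue  boundary S*=-
step 1: (k=1,j=0): S=111.8397, K−S=0.0000, hold=11.0460 ⇒ V=11.0460 continue | (k=1,j=1): S=160.9349, K−S=0.0000, hold=2.7184 ⇒ V=2.7184 continue  boundary S*=-
step 0: (k=0,j=0): S=134.1600, K−S=0.0000, hold=7.0211 ⇒ V=7.0211 continue  boundary S*=-

price = 7.0211
boundary = - - - - 64.7910 77.7216
tree:
7.0211
11.0460 2.7184
16.9618 4.7342 0.5502
25.2424 8.1523 1.0596 0.0000
36.0090 13.8417 2.0405 0.0000 0.0000
46.7884 23.0784 3.9294 0.0000 0.0000 0.0000
55.7743 36.0090 7.5672 0.0000 0.0000 0.0000 0.0000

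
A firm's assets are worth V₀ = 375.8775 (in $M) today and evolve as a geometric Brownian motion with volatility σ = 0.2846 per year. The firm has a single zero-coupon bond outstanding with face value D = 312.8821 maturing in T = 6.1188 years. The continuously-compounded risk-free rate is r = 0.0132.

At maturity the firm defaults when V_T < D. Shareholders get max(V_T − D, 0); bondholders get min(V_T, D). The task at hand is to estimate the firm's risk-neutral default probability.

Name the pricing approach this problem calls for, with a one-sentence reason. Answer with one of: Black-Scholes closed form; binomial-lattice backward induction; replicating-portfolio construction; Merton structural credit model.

framework: Merton structural credit model

Key observation: the data describe a firm's assets (V₀ = 375.8775, GBM) and a single zero-coupon debt of face 312.8821, so credit quantities follow from equity-as-call in the structural model.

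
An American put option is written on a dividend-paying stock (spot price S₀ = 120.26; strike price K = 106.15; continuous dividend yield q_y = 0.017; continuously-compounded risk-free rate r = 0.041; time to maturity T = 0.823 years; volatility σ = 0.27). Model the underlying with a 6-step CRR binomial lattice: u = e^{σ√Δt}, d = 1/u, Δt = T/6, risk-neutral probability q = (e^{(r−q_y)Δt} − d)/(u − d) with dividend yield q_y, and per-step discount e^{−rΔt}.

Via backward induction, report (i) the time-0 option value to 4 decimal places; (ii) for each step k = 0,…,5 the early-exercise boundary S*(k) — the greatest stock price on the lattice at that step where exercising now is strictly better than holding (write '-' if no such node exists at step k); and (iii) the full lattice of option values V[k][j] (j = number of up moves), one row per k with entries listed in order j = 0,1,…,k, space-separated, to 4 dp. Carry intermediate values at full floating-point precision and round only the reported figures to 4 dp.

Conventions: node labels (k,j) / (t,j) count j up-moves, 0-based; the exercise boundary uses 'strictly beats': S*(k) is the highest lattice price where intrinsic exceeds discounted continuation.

Δt=0.13717, u=1.10517, d=0.90484, q=0.49148, disc=e^(-rΔt)=0.99439
k=6 terminal: V=max(K-S,0) → 40.1488 25.5364 7.6889 0.0000 0.0000 0.0000 0.0000
k=5: j=0 S=72.9424 intr=33.2076 cont=32.7822 V=33.2076[EX]; j=1 S=89.0915 intr=17.0585 cont=16.6707 V=17.0585[EX]; j=2 S=108.8160 intr=0.0000 cont=3.8880 V=3.8880[hold]; j=3 S=132.9075 intr=0.0000 cont=0.0000 V=0.0000[hold]; j=4 S=162.3327 intr=0.0000 cont=0.0000 V=0.0000[hold]; j=5 S=198.2725 intr=0.0000 cont=0.0000 V=0.0000[hold]  S*(5)=89.0915
k=4: j=0 S=80.6136 intr=25.5364 cont=25.1289 V=25.5364[EX]; j=1 S=98.4611 intr=7.6889 cont=10.5261 V=10.5261[hold]; j=2 S=120.2600 intr=0.0000 cont=1.9660 V=1.9660[hold]; j=3 S=146.8851 intr=0.0000 cont=0.0000 V=0.0000[hold]; j=4 S=179.4049 intr=0.0000 cont=0.0000 V=0.0000[hold]  S*(4)=80.6136
k=3: j=0 S=89.0915 intr=17.0585 cont=18.0573 V=18.0573[hold]; j=1 S=108.8160 intr=0.0000 cont=6.2835 V=6.2835[hold]; j=2 S=132.9075 intr=0.0000 cont=0.9942 V=0.9942[hold]; j=3 S=162.3327 intr=0.0000 cont=0.0000 V=0.0000[hold]  S*(3)=-
k=2: j=0 S=98.4611 intr=7.6889 cont=12.2019 V=12.2019[hold]; j=1 S=120.2600 intr=0.0000 cont=3.6632 V=3.6632[hold]; j=2 S=146.8851 intr=0.0000 cont=0.5027 V=0.5027[hold]  S*(2)=-
k=1: j=0 S=108.8160 intr=0.0000 cont=7.9604 V=7.9604[hold]; j=1 S=132.9075 intr=0.0000 cont=2.0981 V=2.0981[hold]  S*(1)=-
k=0: j=0 S=120.2600 intr=0.0000 cont=5.0507 V=5.0507[hold]  S*(0)=-

price = 5.0507
boundary = - - - - 80.6136 89.0915
tree:
5.0507
7.9604 2.0981
12.2019 3.6632 0.5027
18.0573 6.2835 0.9942 0.0000
25.5364 10.5261 1.9660 0.0000 0.0000
33.2076 17.0585 3.8880 0.0000 0.0000 0.0000
40.1488 25.5364 7.6889 0.0000 0.0000 0.0000 0.0000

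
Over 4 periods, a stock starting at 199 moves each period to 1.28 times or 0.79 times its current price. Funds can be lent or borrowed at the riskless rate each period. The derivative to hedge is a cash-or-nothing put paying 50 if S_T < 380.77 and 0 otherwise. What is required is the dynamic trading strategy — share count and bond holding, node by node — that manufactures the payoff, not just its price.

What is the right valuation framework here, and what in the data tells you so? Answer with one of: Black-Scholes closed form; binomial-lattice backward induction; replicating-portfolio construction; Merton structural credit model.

Key observation: the task asks for the hedge itself — share and bond holdings at every node of the 4-period tree on spot 199 with factors 1.28/0.79 — which is exactly what the replicating-portfolio construction produces.

framework: replicating-portfolio construction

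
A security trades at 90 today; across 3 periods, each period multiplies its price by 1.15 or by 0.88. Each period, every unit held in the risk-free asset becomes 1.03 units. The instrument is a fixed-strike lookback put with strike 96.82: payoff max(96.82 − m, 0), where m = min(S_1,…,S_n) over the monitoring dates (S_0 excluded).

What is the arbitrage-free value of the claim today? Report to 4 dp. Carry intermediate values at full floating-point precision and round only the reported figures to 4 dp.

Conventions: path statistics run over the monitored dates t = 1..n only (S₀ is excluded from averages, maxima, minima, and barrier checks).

price = 11.9512

With p* = (R−d)/(u−d) = 0.5556, sum probability × payoff across the paths and divide by R^3.
Enumerate all 2^3 = 8 price paths (U = up ×1.15, D = down ×0.88); each path with k up-moves has probability p*^k·(1−p*)^(3−k).
DDD: m=61.3325, payoff=35.4875, prob=0.087791
UDD: m=80.1504, payoff=16.6696, prob=0.109739
DUD: m=79.2000, payoff=17.6200, prob=0.109739
UUD: m=103.5000, payoff=0.0000, prob=0.137174
DDU: m=69.6960, payoff=27.1240, prob=0.109739
UDU: m=91.0800, payoff=5.7400, prob=0.137174
DUU: m=79.2000, payoff=17.6200, prob=0.137174
UUU: m=103.5000, payoff=0.0000, prob=0.171468
Price = Σ prob·payoff / R^3 = 13.059382 / 1.092727 = 11.9512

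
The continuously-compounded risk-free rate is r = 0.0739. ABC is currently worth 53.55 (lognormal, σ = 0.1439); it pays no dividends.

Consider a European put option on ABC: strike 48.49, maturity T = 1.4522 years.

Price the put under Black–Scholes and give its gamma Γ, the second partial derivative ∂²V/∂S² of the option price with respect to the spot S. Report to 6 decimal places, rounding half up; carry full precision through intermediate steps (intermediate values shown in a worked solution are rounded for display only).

σ√T = 0.1439·√1.4522 = 0.173410
d₁ = (ln(S/K) + (r+σ²/2)T) / (σ√T) = (ln(53.55/48.49) + (0.0739+0.1439²/2)·1.4522) / 0.173410 = (0.099258 + 0.122353) / 0.173410 = 1.277962
d₂ = d₁ − σ√T = 1.277962 − 0.173410 = 1.104552
e^{−rT} = 0.898240
N(−d₁) = 0.100631,  N(−d₂) = 0.134677
Put price V = K·e^{−rT}·N(−d₂) − S·N(−d₁) = 5.865944 − 5.388814 = 0.477130
φ(d₁) = (1/√(2π))·e^{−d₁²/2} = 0.176306
Γ = φ(d₁) / (S·σ·√T) = 0.018986

price = 0.477130
Γ = 0.018986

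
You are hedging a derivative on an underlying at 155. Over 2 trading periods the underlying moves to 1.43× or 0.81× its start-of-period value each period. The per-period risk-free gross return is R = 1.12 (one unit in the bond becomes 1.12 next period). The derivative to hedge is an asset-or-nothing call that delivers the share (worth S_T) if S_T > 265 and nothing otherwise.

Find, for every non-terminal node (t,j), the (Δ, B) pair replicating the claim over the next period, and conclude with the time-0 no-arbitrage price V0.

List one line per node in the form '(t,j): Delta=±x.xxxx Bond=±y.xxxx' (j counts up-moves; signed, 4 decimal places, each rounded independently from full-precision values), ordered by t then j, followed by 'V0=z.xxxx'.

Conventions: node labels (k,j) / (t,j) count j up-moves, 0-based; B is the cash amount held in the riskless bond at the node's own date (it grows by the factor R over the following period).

Under the risk-neutral measure, an up-move has probability p* = (R−d)/(u−d) = 0.5000 and values discount at R = 1.12.
Terminal payoffs: V(2,0)=0.0000, V(2,1)=0.0000, V(2,2)=316.9595
  t=1,j=0: stock 125.5500 → up 179.5365 (V=0.0000), down 101.6955 (V=0.0000). Price 0.0000; hedge Δ=0.0000, bond B=0.0000.
  t=1,j=1: stock 221.6500 → up 316.9595 (V=316.9595), down 179.5365 (V=0.0000). Price 141.4998; hedge Δ=2.3065, bond B=-369.7252.
  t=0,j=0: stock 155.0000 → up 221.6500 (V=141.4998), down 125.5500 (V=0.0000). Price 63.1695; hedge Δ=1.4724, bond B=-165.0559.
Check: Δ(0,0)·S0 + B(0,0) = 63.1695 = V0.

(0,0): Delta=1.4724 Bond=-165.0559
(1,0): Delta=0.0000 Bond=0.0000
(1,1): Delta=2.3065 Bond=-369.7252
V0=63.1695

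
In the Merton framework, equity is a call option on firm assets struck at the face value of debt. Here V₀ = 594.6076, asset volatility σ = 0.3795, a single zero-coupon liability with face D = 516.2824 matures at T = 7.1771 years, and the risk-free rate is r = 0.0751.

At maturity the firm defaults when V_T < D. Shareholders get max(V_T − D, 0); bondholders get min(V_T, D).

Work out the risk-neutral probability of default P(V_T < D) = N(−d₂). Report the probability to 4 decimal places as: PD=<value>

Apply the equity-as-call identities (strike 516.2824, horizon 7.1771 years):
d₁ = [ln(V₀/D) + (r + σ²/2)T] / (σ√T)
   = [ln(594.6076/516.2824) + (0.0751 + 0.5·0.3795²)·7.1771] / (0.3795·√7.1771)
   = [0.141248 + 1.055824] / 1.016685 = 1.177427
d₂ = d₁ − σ√T = 1.177427 − 1.016685 = 0.160742
risk-neutral PD = N(−d₂) = N(-0.160742) = 0.436148

PD=0.4361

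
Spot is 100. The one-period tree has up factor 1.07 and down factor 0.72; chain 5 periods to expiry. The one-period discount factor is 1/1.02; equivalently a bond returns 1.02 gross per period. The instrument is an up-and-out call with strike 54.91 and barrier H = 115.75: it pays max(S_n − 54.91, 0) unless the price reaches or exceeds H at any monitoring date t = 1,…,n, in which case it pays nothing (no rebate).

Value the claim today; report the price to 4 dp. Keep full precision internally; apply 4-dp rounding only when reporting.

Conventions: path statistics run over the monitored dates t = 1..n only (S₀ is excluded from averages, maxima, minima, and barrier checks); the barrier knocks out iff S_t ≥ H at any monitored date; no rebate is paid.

With p* = (R−d)/(u−d) = 0.8571, sum probability × payoff across the paths and divide by R^5.
Enumerate all 2^5 = 32 price paths (U = up ×1.07, D = down ×0.72); each path with k up-moves has probability p*^k·(1−p*)^(5−k).
DDDDD: M=72.0000, payoff=0.0000, prob=0.000059
UDDDD: M=107.0000, payoff=0.0000, prob=0.000357
DUDDD: M=77.0400, payoff=0.0000, prob=0.000357
UUDDD: M=114.4900, payoff=0.0000, prob=0.002142
DDUDD: M=72.0000, payoff=0.0000, prob=0.000357
UDUDD: M=107.0000, payoff=0.0000, prob=0.002142
DUUDD: M=82.4328, payoff=0.0000, prob=0.002142
UUUDD: M=122.5043, payoff=0.0000, prob=0.012852
DDDUD: M=72.0000, payoff=0.0000, prob=0.000357
UDDUD: M=107.0000, payoff=0.0000, prob=0.002142
DUDUD: M=77.0400, payoff=0.0000, prob=0.002142
UUDUD: M=114.4900, payoff=8.5962, prob=0.012852
DDUUD: M=72.0000, payoff=0.0000, prob=0.002142
UDUUD: M=107.0000, payoff=8.5962, prob=0.012852
DUUUD: M=88.2031, payoff=8.5962, prob=0.012852
UUUUD: M=131.0796, payoff=0.0000, prob=0.077111
DDDDU: M=72.0000, payoff=0.0000, prob=0.000357
UDDDU: M=107.0000, payoff=0.0000, prob=0.002142
DUDDU: M=77.0400, payoff=0.0000, prob=0.002142
UUDDU: M=114.4900, payoff=8.5962, prob=0.012852
DDUDU: M=72.0000, payoff=0.0000, prob=0.002142
UDUDU: M=107.0000, payoff=8.5962, prob=0.012852
DUUDU: M=82.4328, payoff=8.5962, prob=0.012852
UUUDU: M=122.5043, payoff=0.0000, prob=0.077111
DDDUU: M=72.0000, payoff=0.0000, prob=0.002142
UDDUU: M=107.0000, payoff=8.5962, prob=0.012852
DUDUU: M=77.0400, payoff=8.5962, prob=0.012852
UUDUU: M=114.4900, payoff=39.4673, prob=0.077111
DDUUU: M=72.0000, payoff=8.5962, prob=0.012852
UDUUU: M=107.0000, payoff=39.4673, prob=0.077111
DUUUU: M=94.3773, payoff=39.4673, prob=0.077111
UUUUU: M=140.2552, payoff=0.0000, prob=0.462664
Price = Σ prob·payoff / R^5 = 10.124352 / 1.104081 = 9.1699

price = 9.1699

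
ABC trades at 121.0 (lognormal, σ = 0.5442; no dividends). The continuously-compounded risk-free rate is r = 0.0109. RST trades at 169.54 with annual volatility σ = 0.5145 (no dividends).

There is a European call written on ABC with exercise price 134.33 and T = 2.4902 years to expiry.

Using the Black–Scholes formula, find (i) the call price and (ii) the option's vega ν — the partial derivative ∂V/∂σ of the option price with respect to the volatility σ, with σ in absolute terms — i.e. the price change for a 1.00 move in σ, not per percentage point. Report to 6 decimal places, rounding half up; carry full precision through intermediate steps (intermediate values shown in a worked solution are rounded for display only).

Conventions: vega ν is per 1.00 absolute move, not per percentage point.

σ√T = 0.5442·√2.4902 = 0.858768
d₁ = (ln(S/K) + (r+σ²/2)T) / (σ√T) = (ln(121.0/134.33) + (0.0109+0.5442²/2)·2.4902) / 0.858768 = (-0.104509 + 0.395884) / 0.858768 = 0.339295
d₂ = d₁ − σ√T = 0.339295 − 0.858768 = -0.519473
e^{−rT} = 0.973222
N(d₁) = 0.632806,  N(d₂) = 0.301715
Call price V = S·N(d₁) − K·e^{−rT}·N(d₂) = 76.569535 − 39.444134 = 37.125401
φ(d₁) = (1/√(2π))·e^{−d₁²/2} = 0.376627
ν = S·φ(d₁)·√T = 71.914156

price = 37.125401
ν = 71.914156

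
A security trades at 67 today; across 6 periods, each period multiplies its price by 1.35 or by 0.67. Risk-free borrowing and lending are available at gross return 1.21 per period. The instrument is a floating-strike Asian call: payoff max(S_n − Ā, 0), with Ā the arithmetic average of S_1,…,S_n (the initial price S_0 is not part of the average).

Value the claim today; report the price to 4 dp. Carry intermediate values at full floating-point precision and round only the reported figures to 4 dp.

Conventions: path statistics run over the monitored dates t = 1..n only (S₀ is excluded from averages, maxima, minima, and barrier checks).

price = 24.0804

Under the martingale measure an up-move has probability p* = 0.7941; value the claim as the probability-weighted average of per-path payoffs, discounted 6 periods at R = 1.21.
Enumerate all 2^6 = 64 price paths (U = up ×1.35, D = down ×0.67); each path with k up-moves has probability p*^k·(1−p*)^(6−k).
DDDDDD: Ā=20.6209, payoff=0.0000, prob=0.000076
UDDDDD: Ā=41.5495, payoff=0.0000, prob=0.000294
DUDDDD: Ā=33.9562, payoff=0.0000, prob=0.000294
UUDDDD: Ā=68.4192, payoff=0.0000, prob=0.001133
DDUDDD: Ā=28.8686, payoff=0.0000, prob=0.000294
UDUDDD: Ā=58.1682, payoff=0.0000, prob=0.001133
DUUDDD: Ā=50.5748, payoff=0.0000, prob=0.001133
UUUDDD: Ā=101.9045, payoff=0.0000, prob=0.004370
DDDUDD: Ā=25.4600, payoff=0.0000, prob=0.000294
UDDUDD: Ā=51.3000, payoff=0.0000, prob=0.001133
DUDUDD: Ā=43.7067, payoff=0.0000, prob=0.001133
UUDUDD: Ā=88.0657, payoff=0.0000, prob=0.004370
DDUUDD: Ā=38.6191, payoff=0.0000, prob=0.001133
UDUUDD: Ā=77.8147, payoff=0.0000, prob=0.004370
DUUUDD: Ā=70.2213, payoff=0.0000, prob=0.004370
UUUUDD: Ā=141.4908, payoff=0.0000, prob=0.016857
DDDDUD: Ā=23.1762, payoff=0.0000, prob=0.000294
UDDDUD: Ā=46.6983, payoff=0.0000, prob=0.001133
DUDDUD: Ā=39.1050, payoff=0.0000, prob=0.001133
UUDDUD: Ā=78.7936, payoff=0.0000, prob=0.004370
DDUDUD: Ā=34.0175, payoff=0.0000, prob=0.001133
UDUDUD: Ā=68.5426, payoff=0.0000, prob=0.004370
DUUDUD: Ā=60.9493, payoff=0.0000, prob=0.004370
UUUDUD: Ā=122.8083, payoff=0.0000, prob=0.016857
DDDUUD: Ā=30.6088, payoff=0.0000, prob=0.001133
UDDUUD: Ā=61.6745, payoff=0.0000, prob=0.004370
DUDUUD: Ā=54.0811, payoff=0.0000, prob=0.004370
UUDUUD: Ā=108.9695, payoff=0.0000, prob=0.016857
DDUUUD: Ā=48.9936, payoff=0.5857, prob=0.004370
UDUUUD: Ā=98.7185, payoff=1.1802, prob=0.016857
DUUUUD: Ā=91.1251, payoff=8.7735, prob=0.016857
UUUUUD: Ā=183.6103, payoff=17.6779, prob=0.065019
DDDDDU: Ā=21.6461, payoff=0.0000, prob=0.000294
UDDDDU: Ā=43.6152, payoff=0.0000, prob=0.001133
DUDDDU: Ā=36.0219, payoff=0.0000, prob=0.001133
UUDDDU: Ā=72.5814, payoff=0.0000, prob=0.004370
DDUDDU: Ā=30.9343, payoff=0.0000, prob=0.001133
UDUDDU: Ā=62.3304, payoff=0.0000, prob=0.004370
DUUDDU: Ā=54.7371, payoff=0.0000, prob=0.004370
UUUDDU: Ā=110.2911, payoff=0.0000, prob=0.016857
DDDUDU: Ā=27.5257, payoff=0.0000, prob=0.001133
UDDUDU: Ā=55.4622, payoff=0.0000, prob=0.004370
DUDUDU: Ā=47.8689, payoff=1.7104, prob=0.004370
UUDUDU: Ā=96.4522, payoff=3.4464, prob=0.016857
DDUUDU: Ā=42.7813, payoff=6.7980, prob=0.004370
UDUUDU: Ā=86.2012, payoff=13.6974, prob=0.016857
DUUUDU: Ā=78.6079, payoff=21.2907, prob=0.016857
UUUUDU: Ā=158.3890, payoff=42.8992, prob=0.065019
DDDDUU: Ā=25.2419, payoff=0.0000, prob=0.001133
UDDDUU: Ā=50.8605, payoff=0.0000, prob=0.004370
DUDDUU: Ā=43.2672, payoff=6.3121, prob=0.004370
UUDDUU: Ā=87.1802, payoff=12.7184, prob=0.016857
DDUDUU: Ā=38.1797, payoff=11.3996, prob=0.004370
UDUDUU: Ā=76.9292, payoff=22.9694, prob=0.016857
DUUDUU: Ā=69.3359, payoff=30.5628, prob=0.016857
UUUDUU: Ā=139.7066, payoff=61.5817, prob=0.065019
DDDUUU: Ā=34.7710, payoff=14.8083, prob=0.004370
UDDUUU: Ā=70.0610, payoff=29.8376, prob=0.016857
DUDUUU: Ā=62.4677, payoff=37.4309, prob=0.016857
UUDUUU: Ā=125.8677, payoff=75.4205, prob=0.065019
DDUUUU: Ā=57.3802, payoff=42.5185, prob=0.016857
UDUUUU: Ā=115.6167, payoff=85.6715, prob=0.065019
DUUUUU: Ā=108.0234, payoff=93.2649, prob=0.065019
UUUUUU: Ā=217.6591, payoff=187.9217, prob=0.250789
Price = Σ prob·payoff / R^6 = 75.574602 / 3.138428 = 24.0804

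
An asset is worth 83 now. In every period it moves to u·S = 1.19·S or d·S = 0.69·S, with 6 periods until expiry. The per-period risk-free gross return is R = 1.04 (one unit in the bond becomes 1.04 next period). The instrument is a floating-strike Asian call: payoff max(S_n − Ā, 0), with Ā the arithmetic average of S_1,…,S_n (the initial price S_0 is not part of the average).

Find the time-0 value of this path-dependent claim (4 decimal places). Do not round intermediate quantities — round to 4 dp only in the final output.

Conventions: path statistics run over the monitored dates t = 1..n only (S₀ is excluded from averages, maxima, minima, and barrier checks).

price = 13.8060

Risk-neutral up-probability p* = (R−d)/(u−d) = (1.04−0.69)/(1.19−0.69) = 0.7000; the claim prices as the p*-weighted sum of path payoffs discounted by R^6.
Enumerate all 2^6 = 64 price paths (U = up ×1.19, D = down ×0.69); each path with k up-moves has probability p*^k·(1−p*)^(6−k).
DDDDDD: Ā=27.4675, payoff=0.0000, prob=0.000729
UDDDDD: Ā=47.3715, payoff=0.0000, prob=0.001701
DUDDDD: Ā=40.4548, payoff=0.0000, prob=0.001701
UUDDDD: Ā=69.7699, payoff=0.0000, prob=0.003969
DDUDDD: Ā=35.6823, payoff=0.0000, prob=0.001701
UDUDDD: Ā=61.5390, payoff=0.0000, prob=0.003969
DUUDDD: Ā=54.6224, payoff=0.0000, prob=0.003969
UUUDDD: Ā=94.2038, payoff=0.0000, prob=0.009261
DDDUDD: Ā=32.3893, payoff=0.0000, prob=0.001701
UDDUDD: Ā=55.8598, payoff=0.0000, prob=0.003969
DUDUDD: Ā=48.9431, payoff=0.0000, prob=0.003969
UUDUDD: Ā=84.4091, payoff=0.0000, prob=0.009261
DDUUDD: Ā=44.1706, payoff=0.0000, prob=0.003969
UDUUDD: Ā=76.1783, payoff=0.0000, prob=0.009261
DUUUDD: Ā=69.2616, payoff=0.0000, prob=0.009261
UUUUDD: Ā=119.4512, payoff=0.0000, prob=0.021609
DDDDUD: Ā=30.1171, payoff=0.0000, prob=0.001701
UDDDUD: Ā=51.9411, payoff=0.0000, prob=0.003969
DUDDUD: Ā=45.0244, payoff=0.0000, prob=0.003969
UUDDUD: Ā=77.6508, payoff=0.0000, prob=0.009261
DDUDUD: Ā=40.2519, payoff=0.0000, prob=0.003969
UDUDUD: Ā=69.4199, payoff=0.0000, prob=0.009261
DUUDUD: Ā=62.5033, payoff=0.0000, prob=0.009261
UUUDUD: Ā=107.7955, payoff=0.0000, prob=0.021609
DDDUUD: Ā=36.9589, payoff=0.0000, prob=0.003969
UDDUUD: Ā=63.7407, payoff=0.0000, prob=0.009261
DUDUUD: Ā=56.8240, payoff=0.0000, prob=0.009261
UUDUUD: Ā=98.0008, payoff=0.0000, prob=0.021609
DDUUUD: Ā=52.0515, payoff=0.0000, prob=0.009261
UDUUUD: Ā=89.7700, payoff=0.0000, prob=0.021609
DUUUUD: Ā=82.8533, payoff=0.0000, prob=0.021609
UUUUUD: Ā=142.8919, payoff=0.0000, prob=0.050421
DDDDDU: Ā=28.5493, payoff=0.0000, prob=0.001701
UDDDDU: Ā=49.2372, payoff=0.0000, prob=0.003969
DUDDDU: Ā=42.3205, payoff=0.0000, prob=0.003969
UUDDDU: Ā=72.9875, payoff=0.0000, prob=0.009261
DDUDDU: Ā=37.5480, payoff=0.0000, prob=0.003969
UDUDDU: Ā=64.7567, payoff=0.0000, prob=0.009261
DUUDDU: Ā=57.8400, payoff=0.0000, prob=0.009261
UUUDDU: Ā=99.7531, payoff=0.0000, prob=0.021609
DDDUDU: Ā=34.2550, payoff=0.0000, prob=0.003969
UDDUDU: Ā=59.0774, payoff=0.0000, prob=0.009261
DUDUDU: Ā=52.1607, payoff=0.0000, prob=0.009261
UUDUDU: Ā=89.9584, payoff=0.0000, prob=0.021609
DDUUDU: Ā=47.3882, payoff=0.0000, prob=0.009261
UDUUDU: Ā=81.7275, payoff=0.0000, prob=0.021609
DUUUDU: Ā=74.8109, payoff=4.4327, prob=0.021609
UUUUDU: Ā=129.0217, payoff=7.6448, prob=0.050421
DDDDUU: Ā=31.9828, payoff=0.0000, prob=0.003969
UDDDUU: Ā=55.1587, payoff=0.0000, prob=0.009261
DUDDUU: Ā=48.2420, payoff=0.0000, prob=0.009261
UUDDUU: Ā=83.2000, payoff=0.0000, prob=0.021609
DDUDUU: Ā=43.4695, payoff=2.4784, prob=0.009261
UDUDUU: Ā=74.9692, payoff=4.2744, prob=0.021609
DUUDUU: Ā=68.0525, payoff=11.1911, prob=0.021609
UUUDUU: Ā=117.3660, payoff=19.3005, prob=0.050421
DDDUUU: Ā=40.1765, payoff=5.7714, prob=0.009261
UDDUUU: Ā=69.2899, payoff=9.9537, prob=0.021609
DUDUUU: Ā=62.3733, payoff=16.8703, prob=0.021609
UUDUUU: Ā=107.5713, payoff=29.0952, prob=0.050421
DDUUUU: Ā=57.6008, payoff=21.6428, prob=0.021609
UDUUUU: Ā=99.3404, payoff=37.3260, prob=0.050421
DUUUUU: Ā=92.4238, payoff=44.2427, prob=0.050421
UUUUUU: Ā=159.3975, payoff=76.3026, prob=0.117649
Price = Σ prob·payoff / R^6 = 17.469024 / 1.265319 = 13.8060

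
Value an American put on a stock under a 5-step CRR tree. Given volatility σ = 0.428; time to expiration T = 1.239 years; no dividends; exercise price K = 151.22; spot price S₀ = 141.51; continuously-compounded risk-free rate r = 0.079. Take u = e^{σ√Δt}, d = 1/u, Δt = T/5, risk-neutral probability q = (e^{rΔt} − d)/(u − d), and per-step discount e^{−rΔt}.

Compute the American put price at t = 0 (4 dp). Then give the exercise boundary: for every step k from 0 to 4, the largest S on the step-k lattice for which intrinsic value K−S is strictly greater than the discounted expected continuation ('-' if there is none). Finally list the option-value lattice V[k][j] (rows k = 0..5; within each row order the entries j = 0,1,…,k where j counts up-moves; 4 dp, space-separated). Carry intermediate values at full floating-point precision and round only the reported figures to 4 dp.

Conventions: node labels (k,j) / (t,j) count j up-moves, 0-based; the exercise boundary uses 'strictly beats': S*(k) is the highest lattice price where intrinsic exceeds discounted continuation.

price = 26.8195
boundary = - - 92.4121 74.6792 92.4121
tree:
26.8195
40.5256 13.7986
58.8079 23.3478 4.5308
76.5408 38.0991 9.1128 0.0000
90.8710 58.8079 18.3285 0.0000 0.0000
102.4513 76.5408 36.8643 0.0000 0.0000 0.0000

params: Δt=0.24780 u=1.23745 d=0.80811 q=0.49298 e^(-rΔt)=0.98061
t_5 payoffs: 102.4513 76.5408 36.8643 0.0000 0.0000 0.0000
t_4: node(4,0) S=60.3490 payoff=90.8710 vs cont=87.9394 → 90.8710 [stop]  node(4,1) S=92.4121 payoff=58.8079 vs cont=55.8764 → 58.8079 [stop]  node(4,2) S=141.5100 payoff=9.7100 vs cont=18.3285 → 18.3285 [wait]  node(4,3) S=216.6933 payoff=0.0000 vs cont=0.0000 → 0.0000 [wait]  node(4,4) S=331.8210 payoff=0.0000 vs cont=0.0000 → 0.0000 [wait]  ⇒ S*(4)=92.4121
t_3: node(3,0) S=74.6792 payoff=76.5408 vs cont=73.6093 → 76.5408 [stop]  node(3,1) S=114.3557 payoff=36.8643 vs cont=38.0991 → 38.0991 [wait]  node(3,2) S=175.1122 payoff=0.0000 vs cont=9.1128 → 9.1128 [wait]  node(3,3) S=268.1481 payoff=0.0000 vs cont=0.0000 → 0.0000 [wait]  ⇒ S*(3)=74.6792
t_2: node(2,0) S=92.4121 payoff=58.8079 vs cont=56.4734 → 58.8079 [stop]  node(2,1) S=141.5100 payoff=9.7100 vs cont=23.3478 → 23.3478 [wait]  node(2,2) S=216.6933 payoff=0.0000 vs cont=4.5308 → 4.5308 [wait]  ⇒ S*(2)=92.4121
t_1: node(1,0) S=114.3557 payoff=36.8643 vs cont=40.5256 → 40.5256 [wait]  node(1,1) S=175.1122 payoff=0.0000 vs cont=13.7986 → 13.7986 [wait]  ⇒ S*(1)=-
t_0: node(0,0) S=141.5100 payoff=9.7100 vs cont=26.8195 → 26.8195 [wait]  ⇒ S*(0)=-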